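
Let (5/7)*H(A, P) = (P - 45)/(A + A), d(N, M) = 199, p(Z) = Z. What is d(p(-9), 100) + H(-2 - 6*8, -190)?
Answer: 20229/100 ≈ 202.29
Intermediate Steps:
H(A, P) = 7*(-45 + P)/(10*A) (H(A, P) = 7*((P - 45)/(A + A))/5 = 7*((-45 + P)/((2*A)))/5 = 7*((-45 + P)*(1/(2*A)))/5 = 7*((-45 + P)/(2*A))/5 = 7*(-45 + P)/(10*A))
d(p(-9), 100) + H(-2 - 6*8, -190) = 199 + 7*(-45 - 190)/(10*(-2 - 6*8)) = 199 + (7/10)*(-235)/(-2 - 48) = 199 + (7/10)*(-235)/(-50) = 199 + (7/10)*(-1/50)*(-235) = 199 + 329/100 = 20229/100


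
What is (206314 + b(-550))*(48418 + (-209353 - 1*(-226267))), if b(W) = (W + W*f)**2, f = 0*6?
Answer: 33241836248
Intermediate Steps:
f = 0
b(W) = W**2 (b(W) = (W + W*0)**2 = (W + 0)**2 = W**2)
(206314 + b(-550))*(48418 + (-209353 - 1*(-226267))) = (206314 + (-550)**2)*(48418 + (-209353 - 1*(-226267))) = (206314 + 302500)*(48418 + (-209353 + 226267)) = 508814*(48418 + 16914) = 508814*65332 = 33241836248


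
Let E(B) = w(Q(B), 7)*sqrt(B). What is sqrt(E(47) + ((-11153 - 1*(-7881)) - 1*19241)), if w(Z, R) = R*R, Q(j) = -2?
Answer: sqrt(-22513 + 49*sqrt(47)) ≈ 148.92*I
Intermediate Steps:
w(Z, R) = R**2
E(B) = 49*sqrt(B) (E(B) = 7**2*sqrt(B) = 49*sqrt(B))
sqrt(E(47) + ((-11153 - 1*(-7881)) - 1*19241)) = sqrt(49*sqrt(47) + ((-11153 - 1*(-7881)) - 1*19241)) = sqrt(49*sqrt(47) + ((-11153 + 7881) - 19241)) = sqrt(49*sqrt(47) + (-3272 - 19241)) = sqrt(49*sqrt(47) - 22513) = sqrt(-22513 + 49*sqrt(47))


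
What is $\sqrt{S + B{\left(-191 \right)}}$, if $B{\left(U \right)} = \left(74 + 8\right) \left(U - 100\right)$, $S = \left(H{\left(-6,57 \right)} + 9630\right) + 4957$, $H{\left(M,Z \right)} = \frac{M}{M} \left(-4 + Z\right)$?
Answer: $i \sqrt{9222} \approx 96.031 i$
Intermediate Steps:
$H{\left(M,Z \right)} = -4 + Z$ ($H{\left(M,Z \right)} = 1 \left(-4 + Z\right) = -4 + Z$)
$S = 14640$ ($S = \left(\left(-4 + 57\right) + 9630\right) + 4957 = \left(53 + 9630\right) + 4957 = 9683 + 4957 = 14640$)
$B{\left(U \right)} = -8200 + 82 U$ ($B{\left(U \right)} = 82 \left(-100 + U\right) = -8200 + 82 U$)
$\sqrt{S + B{\left(-191 \right)}} = \sqrt{14640 + \left(-8200 + 82 \left(-191\right)\right)} = \sqrt{14640 - 23862} = \sqrt{-9222} = i \sqrt{9222}$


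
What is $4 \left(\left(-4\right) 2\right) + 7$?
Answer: $-25$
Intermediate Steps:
$4 \left(\left(-4\right) 2\right) + 7 = 4 \left(-8\right) + 7 = -32 + 7 = -25$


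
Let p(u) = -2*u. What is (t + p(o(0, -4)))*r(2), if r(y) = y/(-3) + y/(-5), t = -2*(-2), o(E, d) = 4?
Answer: 64/15 ≈ 4.2667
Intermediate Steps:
t = 4
r(y) = -8*y/15 (r(y) = y*(-1/3) + y*(-1/5) = -y/3 - y/5 = -8*y/15)
(t + p(o(0, -4)))*r(2) = (4 - 2*4)*(-8/15*2) = (4 - 8)*(-16/15) = -4*(-16/15) = 64/15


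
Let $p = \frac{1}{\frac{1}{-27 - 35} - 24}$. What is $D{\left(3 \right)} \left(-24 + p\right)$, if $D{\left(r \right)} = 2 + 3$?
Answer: $- \frac{178990}{1489} \approx -120.21$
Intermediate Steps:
$D{\left(r \right)} = 5$
$p = - \frac{62}{1489}$ ($p = \frac{1}{\frac{1}{-62} - 24} = \frac{1}{- \frac{1}{62} - 24} = \frac{1}{- \frac{1489}{62}} = - \frac{62}{1489} \approx -0.041639$)
$D{\left(3 \right)} \left(-24 + p\right) = 5 \left(-24 - \frac{62}{1489}\right) = 5 \left(- \frac{35798}{1489}\right) = - \frac{178990}{1489}$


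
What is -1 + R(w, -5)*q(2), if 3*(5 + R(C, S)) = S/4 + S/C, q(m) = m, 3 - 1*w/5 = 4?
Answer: -67/6 ≈ -11.167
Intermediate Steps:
w = -5 (w = 15 - 5*4 = 15 - 20 = -5)
R(C, S) = -5 + S/12 + S/(3*C) (R(C, S) = -5 + (S/4 + S/C)/3 = -5 + (S/12 + S/(3*C)) = -5 + S/12 + S/(3*C))
-1 + R(w, -5)*q(2) = -1 + (-5 + (1/12)*(-5) + (⅓)*(-5)/(-5))*2 = -1 + (-5 - 5/12 + (⅓)*(-5)*(-⅕))*2 = -1 + (-5 - 5/12 + ⅓)*2 = -1 - 61/12*2 = -1 - 61/6 = -67/6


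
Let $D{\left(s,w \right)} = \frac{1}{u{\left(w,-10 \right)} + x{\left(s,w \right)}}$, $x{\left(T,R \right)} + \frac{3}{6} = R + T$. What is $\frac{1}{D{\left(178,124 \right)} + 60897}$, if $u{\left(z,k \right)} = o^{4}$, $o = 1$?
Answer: $\frac{605}{36842687} \approx 1.6421 \cdot 10^{-5}$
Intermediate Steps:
$x{\left(T,R \right)} = - \frac{1}{2} + R + T$ ($x{\left(T,R \right)} = - \frac{1}{2} + \left(R + T\right) = - \frac{1}{2} + R + T$)
$u{\left(z,k \right)} = 1$ ($u{\left(z,k \right)} = 1^{4} = 1$)
$D{\left(s,w \right)} = \frac{1}{\frac{1}{2} + s + w}$ ($D{\left(s,w \right)} = \frac{1}{1 + \left(- \frac{1}{2} + w + s\right)} = \frac{1}{1 + \left(- \frac{1}{2} + s + w\right)} = \frac{1}{\frac{1}{2} + s + w}$)
$\frac{1}{D{\left(178,124 \right)} + 60897} = \frac{1}{\frac{2}{1 + 2 \cdot 178 + 2 \cdot 124} + 60897} = \frac{1}{\frac{2}{1 + 356 + 248} + 60897} = \frac{1}{\frac{2}{605} + 60897} = \frac{1}{\frac{36842687}{605}} = \frac{605}{36842687}$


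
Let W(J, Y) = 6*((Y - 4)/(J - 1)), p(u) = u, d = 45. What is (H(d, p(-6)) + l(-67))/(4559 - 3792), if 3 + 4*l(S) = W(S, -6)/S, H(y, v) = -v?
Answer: 5976/873613 ≈ 0.0068406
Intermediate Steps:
W(J, Y) = 6*(-4 + Y)/(-1 + J) (W(J, Y) = 6*((-4 + Y)/(-1 + J)) = 6*(-4 + Y)/(-1 + J))
l(S) = -¾ - 15/(S*(-1 + S)) (l(S) = -¾ + ((6*(-4 - 6)/(-1 + S))/S)/4 = -¾ + ((6*(-10)/(-1 + S))/S)/4 = -¾ + ((-60/(-1 + S))/S)/4 = -¾ + (-60/(S*(-1 + S)))/4 = -¾ - 15/(S*(-1 + S)))
(H(d, p(-6)) + l(-67))/(4559 - 3792) = (-1*(-6) + (¾)*(-20 - 1*(-67)*(-1 - 67))/(-67*(-1 - 67)))/(4559 - 3792) = (6 + (¾)*(-1/67)*(-20 - 1*(-67)*(-68))/(-68))/767 = (6 + (¾)*(-1/67)*(-1/68)*(-20 - 4556))*(1/767) = (6 + (¾)*(-1/67)*(-1/68)*(-4576))*(1/767) = (6 - 858/1139)*(1/767) = (5976/1139)*(1/767) = 5976/873613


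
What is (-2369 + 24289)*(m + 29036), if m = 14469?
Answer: 953629600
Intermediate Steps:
(-2369 + 24289)*(m + 29036) = (-2369 + 24289)*(14469 + 29036) = 21920*43505 = 953629600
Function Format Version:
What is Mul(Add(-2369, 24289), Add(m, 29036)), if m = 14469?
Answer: 953629600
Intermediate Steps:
Mul(Add(-2369, 24289), Add(m, 29036)) = Mul(Add(-2369, 24289), Add(14469, 29036)) = Mul(21920, 43505) = 953629600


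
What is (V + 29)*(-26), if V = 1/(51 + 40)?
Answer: -5280/7 ≈ -754.29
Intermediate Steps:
V = 1/91 ≈ 0.010989
(V + 29)*(-26) = (1/91 + 29)*(-26) = (2640/91)*(-26) = -5280/7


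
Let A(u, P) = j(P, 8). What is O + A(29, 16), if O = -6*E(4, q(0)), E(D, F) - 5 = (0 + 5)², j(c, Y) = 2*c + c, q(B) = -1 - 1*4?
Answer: -132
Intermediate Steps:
q(B) = -5 (q(B) = -1 - 4 = -5)
j(c, Y) = 3*c
A(u, P) = 3*P
E(D, F) = 30 (E(D, F) = 5 + (0 + 5)² = 5 + 5² = 5 + 25 = 30)
O = -180 (O = -6*30 = -180)
O + A(29, 16) = -180 + 3*16 = -180 + 48 = -132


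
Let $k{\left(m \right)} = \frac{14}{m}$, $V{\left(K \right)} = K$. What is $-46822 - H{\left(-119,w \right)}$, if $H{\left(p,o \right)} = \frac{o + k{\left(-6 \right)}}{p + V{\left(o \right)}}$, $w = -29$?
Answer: $- \frac{10394531}{222} \approx -46822.0$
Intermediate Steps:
$H{\left(p,o \right)} = \frac{- \frac{7}{3} + o}{o + p}$ ($H{\left(p,o \right)} = \frac{o + \frac{14}{-6}}{p + o} = \frac{o + 14 \left(- \frac{1}{6}\right)}{o + p} = \frac{o - \frac{7}{3}}{o + p} = \frac{- \frac{7}{3} + o}{o + p}$)
$-46822 - H{\left(-119,w \right)} = -46822 - \frac{- \frac{7}{3} - 29}{-29 - 119} = -46822 - \frac{1}{-148} \left(- \frac{94}{3}\right) = -46822 - \left(- \frac{1}{148}\right) \left(- \frac{94}{3}\right) = -46822 - \frac{47}{222} = - \frac{10394531}{222}$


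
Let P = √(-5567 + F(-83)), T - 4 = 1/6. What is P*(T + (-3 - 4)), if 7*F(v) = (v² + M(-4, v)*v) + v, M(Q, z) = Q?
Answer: -17*I*√222817/42 ≈ -191.06*I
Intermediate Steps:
F(v) = -3*v/7 + v²/7 (F(v) = ((v² - 4*v) + v)/7 = (v² - 3*v)/7 = -3*v/7 + v²/7)
T = 25/6 (T = 4 + 1/6 = 4 + ⅙ = 25/6 ≈ 4.1667)
P = I*√222817/7 (P = √(-5567 + (⅐)*(-83)*(-3 - 83)) = √(-5567 + (⅐)*(-83)*(-86)) = √(-5567 + 7138/7) = √(-31831/7) = I*√222817/7 ≈ 67.434*I)
P*(T + (-3 - 4)) = (I*√222817/7)*(25/6 + (-3 - 4)) = (I*√222817/7)*(25/6 - 7) = (I*√222817/7)*(-17/6) = -17*I*√222817/42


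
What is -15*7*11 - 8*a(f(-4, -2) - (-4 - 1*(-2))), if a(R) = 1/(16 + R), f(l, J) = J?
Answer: -2311/2 ≈ -1155.5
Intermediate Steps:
-15*7*11 - 8*a(f(-4, -2) - (-4 - 1*(-2))) = -15*7*11 - 8/(16 + (-2 - (-4 - 1*(-2)))) = -105*11 - 8/(16 + (-2 - (-4 + 2))) = -1155 - 8/(16 + (-2 - 1*(-2))) = -1155 - 8/(16 + (-2 + 2)) = -1155 - 8/(16 + 0) = -1155 - 8/16 = -1155 - 1*1/2 = -1155 - 1/2 = -2311/2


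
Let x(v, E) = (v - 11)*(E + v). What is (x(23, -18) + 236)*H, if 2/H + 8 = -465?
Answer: -592/473 ≈ -1.2516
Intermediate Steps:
H = -2/473 (H = 2/(-8 - 465) = 2/(-473) = 2*(-1/473) = -2/473 ≈ -0.0042283)
x(v, E) = (-11 + v)*(E + v)
(x(23, -18) + 236)*H = ((23² - 11*(-18) - 11*23 - 18*23) + 236)*(-2/473) = ((529 + 198 - 253 - 414) + 236)*(-2/473) = (60 + 236)*(-2/473) = 296*(-2/473) = -592/473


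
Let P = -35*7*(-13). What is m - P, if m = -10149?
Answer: -13334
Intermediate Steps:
P = 3185 (P = -245*(-13) = 3185)
m - P = -10149 - 1*3185 = -10149 - 3185 = -13334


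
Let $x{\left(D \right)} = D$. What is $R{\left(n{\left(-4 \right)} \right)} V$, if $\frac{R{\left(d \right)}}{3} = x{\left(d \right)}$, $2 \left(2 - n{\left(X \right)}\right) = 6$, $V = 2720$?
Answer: $-8160$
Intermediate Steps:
$n{\left(X \right)} = -1$ ($n{\left(X \right)} = 2 - 3 = -1$)
$R{\left(d \right)} = 3 d$
$R{\left(n{\left(-4 \right)} \right)} V = 3 \left(-1\right) 2720 = \left(-3\right) 2720 = -8160$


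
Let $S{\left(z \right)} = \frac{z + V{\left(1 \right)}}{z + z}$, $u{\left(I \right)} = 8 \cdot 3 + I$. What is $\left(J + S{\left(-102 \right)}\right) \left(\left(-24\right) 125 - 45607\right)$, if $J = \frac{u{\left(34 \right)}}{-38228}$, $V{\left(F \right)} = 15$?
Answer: $- \frac{13423649369}{649876} \approx -20656.0$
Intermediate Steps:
$u{\left(I \right)} = 24 + I$
$J = - \frac{29}{19114}$ ($J = \frac{24 + 34}{-38228} = 58 \left(- \frac{1}{38228}\right) = - \frac{29}{19114} \approx -0.0015172$)
$S{\left(z \right)} = \frac{15 + z}{2 z}$ ($S{\left(z \right)} = \frac{z + 15}{z + z} = \frac{15 + z}{2 z}$)
$\left(J + S{\left(-102 \right)}\right) \left(\left(-24\right) 125 - 45607\right) = \left(- \frac{29}{19114} + \frac{15 - 102}{2 \left(-102\right)}\right) \left(\left(-24\right) 125 - 45607\right) = \left(- \frac{29}{19114} + \frac{1}{2} \left(- \frac{1}{102}\right) \left(-87\right)\right) \left(-3000 - 45607\right) = \left(- \frac{29}{19114} + \frac{29}{68}\right) \left(-48607\right) = \frac{276167}{649876} \left(-48607\right) = - \frac{13423649369}{649876}$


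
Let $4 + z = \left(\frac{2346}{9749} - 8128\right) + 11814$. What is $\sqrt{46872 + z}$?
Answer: $\frac{2 \sqrt{1201206685927}}{9749} \approx 224.84$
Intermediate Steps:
$z = \frac{35898164}{9749}$ ($z = -4 + \left(\left(\frac{2346}{9749} - 8128\right) + 11814\right) = -4 + \left(- \frac{79237526}{9749} + 11814\right) = -4 + \frac{35937160}{9749} = \frac{35898164}{9749} \approx 3682.2$)
$\sqrt{46872 + z} = \sqrt{46872 + \frac{35898164}{9749}} = \sqrt{\frac{492853292}{9749}} = \frac{2 \sqrt{1201206685927}}{9749}$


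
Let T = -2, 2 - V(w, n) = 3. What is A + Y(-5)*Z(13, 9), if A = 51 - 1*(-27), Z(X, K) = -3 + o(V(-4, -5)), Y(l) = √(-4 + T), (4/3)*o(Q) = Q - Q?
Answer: 78 - 3*I*√6 ≈ 78.0 - 7.3485*I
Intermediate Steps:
V(w, n) = -1 (V(w, n) = 2 - 1*3 = 2 - 3 = -1)
o(Q) = 0 (o(Q) = 3*(Q - Q)/4 = (¾)*0 = 0)
Y(l) = I*√6 (Y(l) = √(-4 - 2) = √(-6) = I*√6)
Z(X, K) = -3 (Z(X, K) = -3 + 0 = -3)
A = 78 (A = 51 + 27 = 78)
A + Y(-5)*Z(13, 9) = 78 + (I*√6)*(-3) = 78 - 3*I*√6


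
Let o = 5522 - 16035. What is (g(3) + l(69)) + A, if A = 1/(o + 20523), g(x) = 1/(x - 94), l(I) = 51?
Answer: 510401/10010 ≈ 50.989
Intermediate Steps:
o = -10513
g(x) = 1/(-94 + x)
A = 1/10010 (A = 1/(-10513 + 20523) = 1/10010 ≈ 9.9900e-5)
(g(3) + l(69)) + A = (1/(-94 + 3) + 51) + 1/10010 = (1/(-91) + 51) + 1/10010 = (-1/91 + 51) + 1/10010 = 4640/91 + 1/10010 = 510401/10010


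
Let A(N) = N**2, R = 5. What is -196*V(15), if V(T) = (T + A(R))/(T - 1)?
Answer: -560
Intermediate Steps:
V(T) = (25 + T)/(-1 + T) (V(T) = (T + 5**2)/(T - 1) = (T + 25)/(-1 + T) = (25 + T)/(-1 + T))
-196*V(15) = -196*(25 + 15)/(-1 + 15) = -196*40/14 = -14*40 = -196*20/7 = -560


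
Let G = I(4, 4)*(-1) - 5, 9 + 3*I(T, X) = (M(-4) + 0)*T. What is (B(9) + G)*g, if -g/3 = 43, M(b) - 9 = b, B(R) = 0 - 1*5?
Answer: 1763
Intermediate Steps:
B(R) = -5 (B(R) = 0 - 5 = -5)
M(b) = 9 + b
I(T, X) = -3 + 5*T/3 (I(T, X) = -3 + (((9 - 4) + 0)*T)/3 = -3 + ((5 + 0)*T)/3 = -3 + (5*T)/3 = -3 + 5*T/3)
g = -129 (g = -3*43 = -129)
G = -26/3 (G = (-3 + (5/3)*4)*(-1) - 5 = (-3 + 20/3)*(-1) - 5 = (11/3)*(-1) - 5 = -11/3 - 5 = -26/3 ≈ -8.6667)
(B(9) + G)*g = (-5 - 26/3)*(-129) = -41/3*(-129) = 1763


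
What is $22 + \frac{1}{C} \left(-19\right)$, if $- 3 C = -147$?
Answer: $\frac{1059}{49} \approx 21.612$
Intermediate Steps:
$C = 49$ ($C = \left(- \frac{1}{3}\right) \left(-147\right) = 49$)
$22 + \frac{1}{C} \left(-19\right) = 22 + \frac{1}{49} \left(-19\right) = 22 - \frac{19}{49} = \frac{1059}{49}$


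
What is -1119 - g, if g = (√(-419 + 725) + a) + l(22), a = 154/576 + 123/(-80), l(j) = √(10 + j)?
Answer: -1609531/1440 - 4*√2 - 3*√34 ≈ -1140.9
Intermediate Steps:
a = -1829/1440 (a = 154*(1/576) + 123*(-1/80) = 77/288 - 123/80 = -1829/1440 ≈ -1.2701)
g = -1829/1440 + 3*√34 + 4*√2 (g = (√(-419 + 725) - 1829/1440) + √(10 + 22) = (√306 - 1829/1440) + √32 = (3*√34 - 1829/1440) + 4*√2 = (-1829/1440 + 3*√34) + 4*√2 = -1829/1440 + 3*√34 + 4*√2 ≈ 21.880)
-1119 - g = -1119 - (-1829/1440 + 3*√34 + 4*√2) = -1119 + (1829/1440 - 4*√2 - 3*√34) = -1609531/1440 - 4*√2 - 3*√34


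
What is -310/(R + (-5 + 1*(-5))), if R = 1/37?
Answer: 11470/369 ≈ 31.084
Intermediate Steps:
R = 1/37 ≈ 0.027027
-310/(R + (-5 + 1*(-5))) = -310/(1/37 + (-5 + 1*(-5))) = -310/(1/37 + (-5 - 5)) = -310/(1/37 - 10) = -310/(-369/37) = -310*(-37/369) = 11470/369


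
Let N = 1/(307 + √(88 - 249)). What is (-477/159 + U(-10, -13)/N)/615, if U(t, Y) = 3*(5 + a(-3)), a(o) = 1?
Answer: 1841/205 + 6*I*√161/205 ≈ 8.9805 + 0.37137*I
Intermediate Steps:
N = 1/(307 + I*√161) (N = 1/(307 + √(-161)) = 1/(307 + I*√161) ≈ 0.0032518 - 0.0001344*I)
U(t, Y) = 18 (U(t, Y) = 3*(5 + 1) = 3*6 = 18)
(-477/159 + U(-10, -13)/N)/615 = (-477/159 + 18/(307/94410 - I*√161/94410))/615 = (-477*1/159 + 18/(307/94410 - I*√161/94410))*(1/615) = (-3 + 18/(307/94410 - I*√161/94410))*(1/615) = -1/205 + 6/(205*(307/94410 - I*√161/94410))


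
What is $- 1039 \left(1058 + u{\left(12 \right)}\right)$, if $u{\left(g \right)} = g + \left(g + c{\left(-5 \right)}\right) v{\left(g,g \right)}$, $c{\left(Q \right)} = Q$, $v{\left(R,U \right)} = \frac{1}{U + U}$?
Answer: $- \frac{26688793}{24} \approx -1.112 \cdot 10^{6}$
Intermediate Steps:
$v{\left(R,U \right)} = \frac{1}{2 U}$
$u{\left(g \right)} = g + \frac{-5 + g}{2 g}$ ($u{\left(g \right)} = g + \left(g - 5\right) \frac{1}{2 g} = g + \left(-5 + g\right) \frac{1}{2 g} = g + \frac{-5 + g}{2 g}$)
$- 1039 \left(1058 + u{\left(12 \right)}\right) = - 1039 \left(1058 + \left(\frac{1}{2} + 12 - \frac{5}{2 \cdot 12}\right)\right) = - 1039 \left(1058 + \left(\frac{1}{2} + 12 - \frac{5}{24}\right)\right) = - 1039 \left(1058 + \frac{295}{24}\right) = \left(-1039\right) \frac{25687}{24} = - \frac{26688793}{24}$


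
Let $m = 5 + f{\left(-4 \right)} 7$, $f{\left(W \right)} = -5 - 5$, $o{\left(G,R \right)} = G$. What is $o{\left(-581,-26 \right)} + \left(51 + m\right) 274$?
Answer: $-4417$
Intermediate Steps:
$f{\left(W \right)} = -10$
$m = -65$ ($m = 5 - 70 = -65$)
$o{\left(-581,-26 \right)} + \left(51 + m\right) 274 = -581 + \left(51 - 65\right) 274 = -581 - 3836 = -4417$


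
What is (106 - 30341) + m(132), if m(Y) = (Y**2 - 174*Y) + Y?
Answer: -35647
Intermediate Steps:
m(Y) = Y**2 - 173*Y
(106 - 30341) + m(132) = (106 - 30341) + 132*(-173 + 132) = -30235 + 132*(-41) = -30235 - 5412 = -35647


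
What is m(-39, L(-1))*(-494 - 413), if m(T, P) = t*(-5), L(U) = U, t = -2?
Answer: -9070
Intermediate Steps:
m(T, P) = 10 (m(T, P) = -2*(-5) = 10)
m(-39, L(-1))*(-494 - 413) = 10*(-494 - 413) = 10*(-907) = -9070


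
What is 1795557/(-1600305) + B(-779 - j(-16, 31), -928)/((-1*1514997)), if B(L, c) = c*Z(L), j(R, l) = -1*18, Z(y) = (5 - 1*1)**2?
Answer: -898834046563/808152424695 ≈ -1.1122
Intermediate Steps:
Z(y) = 16 (Z(y) = (5 - 1)**2 = 4**2 = 16)
j(R, l) = -18
B(L, c) = 16*c (B(L, c) = c*16 = 16*c)
1795557/(-1600305) + B(-779 - j(-16, 31), -928)/((-1*1514997)) = 1795557/(-1600305) + (16*(-928))/((-1*1514997)) = 1795557*(-1/1600305) - 14848/(-1514997) = -598519/533435 - 14848*(-1/1514997) = -598519/533435 + 14848/1514997 = -898834046563/808152424695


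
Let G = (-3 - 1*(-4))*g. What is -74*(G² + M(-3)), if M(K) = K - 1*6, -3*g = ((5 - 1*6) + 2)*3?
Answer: 592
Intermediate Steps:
g = -1 (g = -((5 - 1*6) + 2)*3/3 = -((5 - 6) + 2)*3/3 = -(-1 + 2)*3/3 = -3/3 = -⅓*3 = -1)
M(K) = -6 + K (M(K) = K - 6 = -6 + K)
G = -1 (G = (-3 - 1*(-4))*(-1) = (-3 + 4)*(-1) = 1*(-1) = -1)
-74*(G² + M(-3)) = -74*((-1)² + (-6 - 3)) = -74*(1 - 9) = -74*(-8) = 592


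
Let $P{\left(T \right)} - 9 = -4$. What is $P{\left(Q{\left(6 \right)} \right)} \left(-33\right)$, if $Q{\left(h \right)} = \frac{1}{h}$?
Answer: $-165$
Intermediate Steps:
$P{\left(T \right)} = 5$ ($P{\left(T \right)} = 9 - 4 = 5$)
$P{\left(Q{\left(6 \right)} \right)} \left(-33\right) = 5 \left(-33\right) = -165$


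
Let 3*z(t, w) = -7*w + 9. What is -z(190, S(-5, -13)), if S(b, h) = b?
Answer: -44/3 ≈ -14.667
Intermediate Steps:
z(t, w) = 3 - 7*w/3 (z(t, w) = (-7*w + 9)/3 = (9 - 7*w)/3 = 3 - 7*w/3)
-z(190, S(-5, -13)) = -(3 - 7/3*(-5)) = -(3 + 35/3) = -1*44/3 = -44/3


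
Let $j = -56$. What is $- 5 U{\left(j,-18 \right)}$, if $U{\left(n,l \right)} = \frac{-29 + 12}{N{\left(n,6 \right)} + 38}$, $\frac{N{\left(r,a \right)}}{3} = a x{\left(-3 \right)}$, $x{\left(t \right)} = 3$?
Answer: $\frac{85}{92} \approx 0.92391$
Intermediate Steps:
$N{\left(r,a \right)} = 9 a$ ($N{\left(r,a \right)} = 3 a 3 = 3 \cdot 3 a = 9 a$)
$U{\left(n,l \right)} = - \frac{17}{92}$ ($U{\left(n,l \right)} = \frac{-29 + 12}{9 \cdot 6 + 38} = - \frac{17}{54 + 38} = - \frac{17}{92}$)
$- 5 U{\left(j,-18 \right)} = \left(-5\right) \left(- \frac{17}{92}\right) = \frac{85}{92}$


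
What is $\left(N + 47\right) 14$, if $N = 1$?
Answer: $672$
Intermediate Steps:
$\left(N + 47\right) 14 = \left(1 + 47\right) 14 = 48 \cdot 14 = 672$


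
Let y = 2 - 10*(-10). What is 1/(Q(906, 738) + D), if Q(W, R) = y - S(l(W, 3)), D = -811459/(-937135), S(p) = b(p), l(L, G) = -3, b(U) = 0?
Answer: 937135/96399229 ≈ 0.0097214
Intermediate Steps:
S(p) = 0
D = 811459/937135 (D = -811459*(-1/937135) = 811459/937135 ≈ 0.86589)
y = 102 (y = 2 + 100 = 102)
Q(W, R) = 102 (Q(W, R) = 102 - 1*0 = 102 + 0 = 102)
1/(Q(906, 738) + D) = 1/(102 + 811459/937135) = 1/(96399229/937135) = 937135/96399229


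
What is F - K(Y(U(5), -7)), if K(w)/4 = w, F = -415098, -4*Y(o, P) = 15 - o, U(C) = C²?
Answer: -415108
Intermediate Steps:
Y(o, P) = -15/4 + o/4 (Y(o, P) = -(15 - o)/4 = -15/4 + o/4)
K(w) = 4*w
F - K(Y(U(5), -7)) = -415098 - 4*(-15/4 + (¼)*5²) = -415098 - 4*(-15/4 + (¼)*25) = -415098 - 4*(-15/4 + 25/4) = -415098 - 4*5/2 = -415098 - 1*10 = -415098 - 10 = -415108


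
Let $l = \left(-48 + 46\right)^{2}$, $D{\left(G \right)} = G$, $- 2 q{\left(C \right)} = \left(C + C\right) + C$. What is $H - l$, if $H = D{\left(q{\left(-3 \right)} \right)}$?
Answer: $\frac{1}{2} \approx 0.5$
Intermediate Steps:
$q{\left(C \right)} = - \frac{3 C}{2}$ ($q{\left(C \right)} = - \frac{\left(C + C\right) + C}{2} = - \frac{2 C + C}{2} = - \frac{3 C}{2}$)
$l = 4$ ($l = \left(-2\right)^{2} = 4$)
$H = \frac{9}{2}$ ($H = \left(- \frac{3}{2}\right) \left(-3\right) = \frac{9}{2} \approx 4.5$)
$H - l = \frac{9}{2} - 4 = \frac{1}{2}$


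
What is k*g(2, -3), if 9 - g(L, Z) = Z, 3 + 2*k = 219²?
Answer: 287748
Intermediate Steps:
k = 23979 (k = -3/2 + (½)*219² = -3/2 + (½)*47961 = -3/2 + 47961/2 = 23979)
g(L, Z) = 9 - Z
k*g(2, -3) = 23979*(9 - 1*(-3)) = 23979*(9 + 3) = 23979*12 = 287748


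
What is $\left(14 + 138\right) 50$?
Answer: $7600$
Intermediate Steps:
$\left(14 + 138\right) 50 = 152 \cdot 50 = 7600$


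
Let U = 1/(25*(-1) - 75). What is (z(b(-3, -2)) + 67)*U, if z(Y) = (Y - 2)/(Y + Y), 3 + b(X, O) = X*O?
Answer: -403/600 ≈ -0.67167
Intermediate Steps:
b(X, O) = -3 + O*X (b(X, O) = -3 + X*O = -3 + O*X)
z(Y) = (-2 + Y)/(2*Y) (z(Y) = (-2 + Y)/((2*Y)) = (-2 + Y)*(1/(2*Y)) = (-2 + Y)/(2*Y))
U = -1/100 (U = 1/(-25 - 75) = 1/(-100) = -1/100 ≈ -0.010000)
(z(b(-3, -2)) + 67)*U = ((-2 + (-3 - 2*(-3)))/(2*(-3 - 2*(-3))) + 67)*(-1/100) = ((-2 + (-3 + 6))/(2*(-3 + 6)) + 67)*(-1/100) = ((½)*(-2 + 3)/3 + 67)*(-1/100) = ((½)*(⅓)*1 + 67)*(-1/100) = (⅙ + 67)*(-1/100) = (403/6)*(-1/100) = -403/600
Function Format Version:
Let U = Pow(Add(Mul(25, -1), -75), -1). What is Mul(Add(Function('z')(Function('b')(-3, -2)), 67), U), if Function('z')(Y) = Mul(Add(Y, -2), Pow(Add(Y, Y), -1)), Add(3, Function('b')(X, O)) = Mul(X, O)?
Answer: Rational(-403, 600) ≈ -0.67167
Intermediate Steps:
Function('b')(X, O) = Add(-3, Mul(O, X)) (Function('b')(X, O) = Add(-3, Mul(X, O)) = Add(-3, Mul(O, X)))
Function('z')(Y) = Mul(Rational(1, 2), Pow(Y, -1), Add(-2, Y)) (Function('z')(Y) = Mul(Add(-2, Y), Pow(Mul(2, Y), -1)) = Mul(Add(-2, Y), Mul(Rational(1, 2), Pow(Y, -1))) = Mul(Rational(1, 2), Pow(Y, -1), Add(-2, Y)))
U = Rational(-1, 100) (U = Pow(Add(-25, -75), -1) = Pow(-100, -1) = Rational(-1, 100) ≈ -0.010000)
Mul(Add(Function('z')(Function('b')(-3, -2)), 67), U) = Mul(Add(Mul(Rational(1, 2), Pow(Add(-3, Mul(-2, -3)), -1), Add(-2, Add(-3, Mul(-2, -3)))), 67), Rational(-1, 100)) = Mul(Add(Mul(Rational(1, 2), Pow(Add(-3, 6), -1), Add(-2, Add(-3, 6))), 67), Rational(-1, 100)) = Mul(Add(Mul(Rational(1, 2), Pow(3, -1), Add(-2, 3)), 67), Rational(-1, 100)) = Mul(Add(Mul(Rational(1, 2), Rational(1, 3), 1), 67), Rational(-1, 100)) = Mul(Add(Rational(1, 6), 67), Rational(-1, 100)) = Mul(Rational(403, 6), Rational(-1, 100)) = Rational(-403, 600)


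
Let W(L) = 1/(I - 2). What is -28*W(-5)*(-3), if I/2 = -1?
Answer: -21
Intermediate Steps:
I = -2 (I = 2*(-1) = -2)
W(L) = -1/4 (W(L) = 1/(-2 - 2) = 1/(-4) = -1/4)
-28*W(-5)*(-3) = -28*(-1/4)*(-3) = 7*(-3) = -21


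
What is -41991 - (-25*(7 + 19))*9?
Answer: -36141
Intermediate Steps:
-41991 - (-25*(7 + 19))*9 = -41991 - (-25*26)*9 = -41991 - (-650)*9 = -41991 - 1*(-5850) = -41991 + 5850 = -36141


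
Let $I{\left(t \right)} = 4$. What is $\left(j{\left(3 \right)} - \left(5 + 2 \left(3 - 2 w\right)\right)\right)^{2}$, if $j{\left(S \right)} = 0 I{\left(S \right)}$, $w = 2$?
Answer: $9$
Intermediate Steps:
$j{\left(S \right)} = 0$ ($j{\left(S \right)} = 0 \cdot 4 = 0$)
$\left(j{\left(3 \right)} - \left(5 + 2 \left(3 - 2 w\right)\right)\right)^{2} = \left(0 - \left(5 + 2 \left(3 - 4\right)\right)\right)^{2} = \left(0 - 3\right)^{2} = \left(-3\right)^{2} = 9$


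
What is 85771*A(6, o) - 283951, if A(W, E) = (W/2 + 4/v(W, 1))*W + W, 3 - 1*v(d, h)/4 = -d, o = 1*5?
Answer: 5495201/3 ≈ 1.8317e+6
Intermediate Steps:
o = 5
v(d, h) = 12 + 4*d (v(d, h) = 12 - (-4)*d = 12 + 4*d)
A(W, E) = W + W*(W/2 + 4/(12 + 4*W)) (A(W, E) = (W/2 + 4/(12 + 4*W))*W + W = W*(W/2 + 4/(12 + 4*W)) + W = W + W*(W/2 + 4/(12 + 4*W)))
85771*A(6, o) - 283951 = 85771*((½)*6*(2 + (2 + 6)*(3 + 6))/(3 + 6)) - 283951 = 85771*((½)*6*(2 + 8*9)/9) - 283951 = 85771*((½)*6*(⅑)*(2 + 72)) - 283951 = 85771*((½)*6*(⅑)*74) - 283951 = 85771*(74/3) - 283951 = 6347054/3 - 283951 = 5495201/3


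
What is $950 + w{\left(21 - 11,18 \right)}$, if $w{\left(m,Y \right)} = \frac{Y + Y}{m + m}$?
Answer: $\frac{4759}{5} \approx 951.8$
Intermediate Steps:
$w{\left(m,Y \right)} = \frac{Y}{m}$ ($w{\left(m,Y \right)} = \frac{2 Y}{2 m} = 2 Y \frac{1}{2 m} = \frac{Y}{m}$)
$950 + w{\left(21 - 11,18 \right)} = 950 + \frac{18}{21 - 11} = 950 + \frac{18}{10} = 950 + 18 \cdot \frac{1}{10} = 950 + \frac{9}{5} = \frac{4759}{5}$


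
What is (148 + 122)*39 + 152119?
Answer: 162649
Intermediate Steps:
(148 + 122)*39 + 152119 = 270*39 + 152119 = 10530 + 152119 = 162649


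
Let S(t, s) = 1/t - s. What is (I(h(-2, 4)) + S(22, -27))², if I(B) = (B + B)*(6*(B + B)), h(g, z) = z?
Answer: 81775849/484 ≈ 1.6896e+5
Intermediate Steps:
I(B) = 24*B² (I(B) = (2*B)*(6*(2*B)) = (2*B)*(12*B) = 24*B²)
(I(h(-2, 4)) + S(22, -27))² = (24*4² + (1/22 - 1*(-27)))² = (24*16 + (1/22 + 27))² = (384 + 595/22)² = (9043/22)² = 81775849/484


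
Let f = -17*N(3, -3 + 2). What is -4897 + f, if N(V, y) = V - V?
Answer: -4897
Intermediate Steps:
N(V, y) = 0
f = 0 (f = -17*0 = 0)
-4897 + f = -4897 + 0 = -4897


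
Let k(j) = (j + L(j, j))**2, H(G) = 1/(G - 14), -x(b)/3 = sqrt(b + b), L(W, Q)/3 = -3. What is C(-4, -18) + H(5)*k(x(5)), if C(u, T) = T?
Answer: -37 - 6*sqrt(10) ≈ -55.974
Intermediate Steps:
L(W, Q) = -9 (L(W, Q) = 3*(-3) = -9)
x(b) = -3*sqrt(2)*sqrt(b) (x(b) = -3*sqrt(b + b) = -3*sqrt(2)*sqrt(b))
H(G) = 1/(-14 + G)
k(j) = (-9 + j)**2 (k(j) = (j - 9)**2 = (-9 + j)**2)
C(-4, -18) + H(5)*k(x(5)) = -18 + (-9 - 3*sqrt(2)*sqrt(5))**2/(-14 + 5) = -18 + (-9 - 3*sqrt(10))**2/(-9) = -18 - (-9 - 3*sqrt(10))**2/9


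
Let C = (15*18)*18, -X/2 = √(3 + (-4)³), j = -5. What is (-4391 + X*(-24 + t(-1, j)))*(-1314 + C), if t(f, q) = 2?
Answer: -15570486 + 156024*I*√61 ≈ -1.557e+7 + 1.2186e+6*I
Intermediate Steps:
X = -2*I*√61 (X = -2*√(3 + (-4)³) = -2*√(3 - 64) = -2*I*√61 ≈ -15.62*I)
C = 4860 (C = 270*18 = 4860)
(-4391 + X*(-24 + t(-1, j)))*(-1314 + C) = (-4391 + (-2*I*√61)*(-24 + 2))*(-1314 + 4860) = (-4391 - 2*I*√61*(-22))*3546 = (-4391 + 44*I*√61)*3546 = -15570486 + 156024*I*√61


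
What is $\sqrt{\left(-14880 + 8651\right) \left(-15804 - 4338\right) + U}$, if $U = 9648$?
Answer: $3 \sqrt{13941574} \approx 11202.0$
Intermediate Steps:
$\sqrt{\left(-14880 + 8651\right) \left(-15804 - 4338\right) + U} = \sqrt{\left(-14880 + 8651\right) \left(-15804 - 4338\right) + 9648} = \sqrt{\left(-6229\right) \left(-20142\right) + 9648} = \sqrt{125464518 + 9648} = \sqrt{125474166} = 3 \sqrt{13941574}$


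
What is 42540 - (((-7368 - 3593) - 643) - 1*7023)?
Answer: 61167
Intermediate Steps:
42540 - (((-7368 - 3593) - 643) - 1*7023) = 42540 - ((-10961 - 643) - 7023) = 42540 - (-11604 - 7023) = 42540 - 1*(-18627) = 42540 + 18627 = 61167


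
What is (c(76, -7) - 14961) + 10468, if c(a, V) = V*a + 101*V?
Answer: -5732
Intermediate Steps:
c(a, V) = 101*V + V*a
(c(76, -7) - 14961) + 10468 = (-7*(101 + 76) - 14961) + 10468 = (-7*177 - 14961) + 10468 = (-1239 - 14961) + 10468 = -16200 + 10468 = -5732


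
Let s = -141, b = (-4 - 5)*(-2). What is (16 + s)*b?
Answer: -2250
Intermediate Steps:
b = 18 (b = -9*(-2) = 18)
(16 + s)*b = (16 - 141)*18 = -125*18 = -2250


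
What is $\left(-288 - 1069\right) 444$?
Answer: $-602508$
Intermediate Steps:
$\left(-288 - 1069\right) 444 = \left(-1357\right) 444 = -602508$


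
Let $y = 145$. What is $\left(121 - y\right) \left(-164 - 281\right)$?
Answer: $10680$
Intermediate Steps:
$\left(121 - y\right) \left(-164 - 281\right) = \left(121 - 145\right) \left(-164 - 281\right) = \left(121 - 145\right) \left(-445\right) = \left(-24\right) \left(-445\right) = 10680$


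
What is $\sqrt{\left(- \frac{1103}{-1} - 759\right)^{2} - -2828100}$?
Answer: $2 \sqrt{736609} \approx 1716.5$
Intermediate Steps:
$\sqrt{\left(- \frac{1103}{-1} - 759\right)^{2} - -2828100} = \sqrt{\left(\left(-1103\right) \left(-1\right) - 759\right)^{2} + 2828100} = \sqrt{\left(1103 - 759\right)^{2} + 2828100} = \sqrt{344^{2} + 2828100} = \sqrt{118336 + 2828100} = \sqrt{2946436} = 2 \sqrt{736609}$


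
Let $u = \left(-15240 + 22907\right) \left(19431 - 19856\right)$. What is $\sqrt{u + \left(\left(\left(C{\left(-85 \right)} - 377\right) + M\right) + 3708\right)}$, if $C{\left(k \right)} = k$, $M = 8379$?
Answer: $5 i \sqrt{129874} \approx 1801.9 i$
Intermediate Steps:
$u = -3258475$ ($u = 7667 \left(-425\right) = -3258475$)
$\sqrt{u + \left(\left(\left(C{\left(-85 \right)} - 377\right) + M\right) + 3708\right)} = \sqrt{-3258475 + \left(\left(\left(-85 - 377\right) + 8379\right) + 3708\right)} = \sqrt{-3258475 + \left(\left(-462 + 8379\right) + 3708\right)} = \sqrt{-3258475 + \left(7917 + 3708\right)} = \sqrt{-3258475 + 11625} = \sqrt{-3246850} = 5 i \sqrt{129874}$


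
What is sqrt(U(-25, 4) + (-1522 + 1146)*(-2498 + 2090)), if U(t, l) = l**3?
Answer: 8*sqrt(2398) ≈ 391.75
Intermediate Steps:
sqrt(U(-25, 4) + (-1522 + 1146)*(-2498 + 2090)) = sqrt(4**3 + (-1522 + 1146)*(-2498 + 2090)) = sqrt(64 - 376*(-408)) = sqrt(64 + 153408) = sqrt(153472) = 8*sqrt(2398)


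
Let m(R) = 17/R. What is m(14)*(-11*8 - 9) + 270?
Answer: 2131/14 ≈ 152.21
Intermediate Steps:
m(14)*(-11*8 - 9) + 270 = (17/14)*(-11*8 - 9) + 270 = (17*(1/14))*(-88 - 9) + 270 = (17/14)*(-97) + 270 = -1649/14 + 270 = 2131/14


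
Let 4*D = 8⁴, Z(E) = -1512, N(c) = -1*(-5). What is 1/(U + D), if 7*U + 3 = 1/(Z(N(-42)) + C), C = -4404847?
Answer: 30844513/31571562234 ≈ 0.00097697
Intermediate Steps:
N(c) = 5
D = 1024 (D = (¼)*8⁴ = (¼)*4096 = 1024)
U = -13219078/30844513 (U = -3/7 + 1/(7*(-1512 - 4404847)) = -3/7 + (⅐)/(-4406359) = -3/7 + (⅐)*(-1/4406359) = -3/7 - 1/30844513 = -13219078/30844513 ≈ -0.42857)
1/(U + D) = 1/(-13219078/30844513 + 1024) = 1/(31571562234/30844513) = 30844513/31571562234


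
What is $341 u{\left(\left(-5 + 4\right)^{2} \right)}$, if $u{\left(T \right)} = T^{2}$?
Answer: $341$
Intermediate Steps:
$341 u{\left(\left(-5 + 4\right)^{2} \right)} = 341 \left(\left(-5 + 4\right)^{2}\right)^{2} = 341 \left(\left(-1\right)^{2}\right)^{2} = 341 \cdot 1^{2} = 341 \cdot 1 = 341$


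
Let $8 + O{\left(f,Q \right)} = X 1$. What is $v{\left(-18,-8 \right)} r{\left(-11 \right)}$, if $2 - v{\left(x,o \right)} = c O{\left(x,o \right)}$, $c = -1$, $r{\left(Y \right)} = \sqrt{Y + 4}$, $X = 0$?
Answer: $- 6 i \sqrt{7} \approx - 15.875 i$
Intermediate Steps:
$r{\left(Y \right)} = \sqrt{4 + Y}$
$O{\left(f,Q \right)} = -8$ ($O{\left(f,Q \right)} = -8 + 0 \cdot 1 = -8 + 0 = -8$)
$v{\left(x,o \right)} = -6$ ($v{\left(x,o \right)} = 2 - \left(-1\right) \left(-8\right) = 2 - 8 = -6$)
$v{\left(-18,-8 \right)} r{\left(-11 \right)} = - 6 \sqrt{4 - 11} = - 6 \sqrt{-7} = - 6 i \sqrt{7}$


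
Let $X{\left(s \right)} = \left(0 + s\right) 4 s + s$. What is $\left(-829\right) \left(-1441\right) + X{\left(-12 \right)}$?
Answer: $1195153$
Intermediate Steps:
$X{\left(s \right)} = s + 4 s^{2}$ ($X{\left(s \right)} = s 4 s + s = 4 s s + s = 4 s^{2} + s = s + 4 s^{2}$)
$\left(-829\right) \left(-1441\right) + X{\left(-12 \right)} = \left(-829\right) \left(-1441\right) - 12 \left(1 + 4 \left(-12\right)\right) = 1194589 - 12 \left(1 - 48\right) = 1194589 - -564 = 1194589 + 564 = 1195153$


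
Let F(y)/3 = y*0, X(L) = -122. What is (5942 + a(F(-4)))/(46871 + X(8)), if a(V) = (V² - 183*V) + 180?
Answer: 6122/46749 ≈ 0.13095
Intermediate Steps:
F(y) = 0 (F(y) = 3*(y*0) = 3*0 = 0)
a(V) = 180 + V² - 183*V
(5942 + a(F(-4)))/(46871 + X(8)) = (5942 + (180 + 0² - 183*0))/(46871 - 122) = (5942 + (180 + 0 + 0))/46749 = (5942 + 180)*(1/46749) = 6122*(1/46749) = 6122/46749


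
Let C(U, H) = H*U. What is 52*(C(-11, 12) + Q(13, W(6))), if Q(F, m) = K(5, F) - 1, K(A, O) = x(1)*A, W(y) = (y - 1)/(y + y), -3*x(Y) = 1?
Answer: -21008/3 ≈ -7002.7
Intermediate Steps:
x(Y) = -⅓ (x(Y) = -⅓*1 = -⅓)
W(y) = (-1 + y)/(2*y) (W(y) = (-1 + y)/((2*y)) = (-1 + y)*(1/(2*y)) = (-1 + y)/(2*y))
K(A, O) = -A/3
Q(F, m) = -8/3 (Q(F, m) = -⅓*5 - 1 = -5/3 - 1 = -8/3)
52*(C(-11, 12) + Q(13, W(6))) = 52*(12*(-11) - 8/3) = 52*(-132 - 8/3) = 52*(-404/3) = -21008/3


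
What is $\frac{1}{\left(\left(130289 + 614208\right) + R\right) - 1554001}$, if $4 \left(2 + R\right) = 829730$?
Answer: $- \frac{2}{1204147} \approx -1.6609 \cdot 10^{-6}$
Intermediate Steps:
$R = \frac{414861}{2}$ ($R = -2 + \frac{1}{4} \cdot 829730 = -2 + \frac{414865}{2} = \frac{414861}{2} \approx 2.0743 \cdot 10^{5}$)
$\frac{1}{\left(\left(130289 + 614208\right) + R\right) - 1554001} = \frac{1}{\left(\left(130289 + 614208\right) + \frac{414861}{2}\right) - 1554001} = \frac{1}{\left(744497 + \frac{414861}{2}\right) - 1554001} = \frac{1}{\frac{1903855}{2} - 1554001} = \frac{1}{- \frac{1204147}{2}} = - \frac{2}{1204147}$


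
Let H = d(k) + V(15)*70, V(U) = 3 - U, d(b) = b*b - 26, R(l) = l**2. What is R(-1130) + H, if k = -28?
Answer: 1276818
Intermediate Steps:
d(b) = -26 + b**2 (d(b) = b**2 - 26 = -26 + b**2)
H = -82 (H = (-26 + (-28)**2) + (3 - 1*15)*70 = (-26 + 784) + (3 - 15)*70 = 758 - 12*70 = 758 - 840 = -82)
R(-1130) + H = (-1130)**2 - 82 = 1276900 - 82 = 1276818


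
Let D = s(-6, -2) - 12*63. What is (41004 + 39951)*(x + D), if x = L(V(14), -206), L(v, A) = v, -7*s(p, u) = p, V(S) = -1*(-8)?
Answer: -60484950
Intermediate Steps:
V(S) = 8
s(p, u) = -p/7
x = 8
D = -5286/7 (D = -⅐*(-6) - 12*63 = 6/7 - 756 = -5286/7 ≈ -755.14)
(41004 + 39951)*(x + D) = (41004 + 39951)*(8 - 5286/7) = 80955*(-5230/7) = -60484950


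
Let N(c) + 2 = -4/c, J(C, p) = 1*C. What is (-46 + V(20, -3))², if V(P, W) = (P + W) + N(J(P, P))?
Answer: 24336/25 ≈ 973.44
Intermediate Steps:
J(C, p) = C
N(c) = -2 - 4/c
V(P, W) = -2 + P + W - 4/P (V(P, W) = (P + W) + (-2 - 4/P) = -2 + P + W - 4/P)
(-46 + V(20, -3))² = (-46 + (-2 + 20 - 3 - 4/20))² = (-46 + (-2 + 20 - 3 - 4*1/20))² = (-46 + (-2 + 20 - 3 - ⅕))² = (-46 + 74/5)² = (-156/5)² = 24336/25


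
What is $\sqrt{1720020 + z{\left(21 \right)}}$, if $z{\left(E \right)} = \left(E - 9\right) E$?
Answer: $4 \sqrt{107517} \approx 1311.6$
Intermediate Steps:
$z{\left(E \right)} = E \left(-9 + E\right)$ ($z{\left(E \right)} = \left(-9 + E\right) E = E \left(-9 + E\right)$)
$\sqrt{1720020 + z{\left(21 \right)}} = \sqrt{1720020 + 21 \left(-9 + 21\right)} = \sqrt{1720020 + 21 \cdot 12} = \sqrt{1720020 + 252} = \sqrt{1720272} = 4 \sqrt{107517}$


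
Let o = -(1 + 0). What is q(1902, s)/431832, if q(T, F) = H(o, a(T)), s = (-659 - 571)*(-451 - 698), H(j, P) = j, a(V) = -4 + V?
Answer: -1/431832 ≈ -2.3157e-6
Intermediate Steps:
o = -1 (o = -1*1 = -1)
s = 1413270 (s = -1230*(-1149) = 1413270)
q(T, F) = -1
q(1902, s)/431832 = -1/431832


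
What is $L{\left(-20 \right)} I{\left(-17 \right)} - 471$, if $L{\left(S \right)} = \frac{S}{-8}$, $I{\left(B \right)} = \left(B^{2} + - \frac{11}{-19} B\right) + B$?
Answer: $\frac{7007}{38} \approx 184.39$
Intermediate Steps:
$I{\left(B \right)} = B^{2} + \frac{30 B}{19}$ ($I{\left(B \right)} = \left(B^{2} + \left(-11\right) \left(- \frac{1}{19}\right) B\right) + B = \left(B^{2} + \frac{11 B}{19}\right) + B = B^{2} + \frac{30 B}{19}$)
$L{\left(S \right)} = - \frac{S}{8}$ ($L{\left(S \right)} = S \left(- \frac{1}{8}\right) = - \frac{S}{8}$)
$L{\left(-20 \right)} I{\left(-17 \right)} - 471 = \left(- \frac{1}{8}\right) \left(-20\right) \frac{1}{19} \left(-17\right) \left(30 + 19 \left(-17\right)\right) - 471 = \frac{5 \cdot \frac{1}{19} \left(-17\right) \left(30 - 323\right)}{2} - 471 = \frac{5 \cdot \frac{1}{19} \left(-17\right) \left(-293\right)}{2} - 471 = \frac{5}{2} \cdot \frac{4981}{19} - 471 = \frac{24905}{38} - 471 = \frac{7007}{38}$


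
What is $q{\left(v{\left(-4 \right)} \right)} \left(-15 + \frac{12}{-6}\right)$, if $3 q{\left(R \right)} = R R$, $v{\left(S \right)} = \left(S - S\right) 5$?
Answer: $0$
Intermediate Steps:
$v{\left(S \right)} = 0$ ($v{\left(S \right)} = 0 \cdot 5 = 0$)
$q{\left(R \right)} = \frac{R^{2}}{3}$ ($q{\left(R \right)} = \frac{R R}{3} = \frac{R^{2}}{3}$)
$q{\left(v{\left(-4 \right)} \right)} \left(-15 + \frac{12}{-6}\right) = \frac{0^{2}}{3} \left(-15 + \frac{12}{-6}\right) = \frac{1}{3} \cdot 0 \left(-15 + 12 \left(- \frac{1}{6}\right)\right) = 0 \left(-15 - 2\right) = 0 \left(-17\right) = 0$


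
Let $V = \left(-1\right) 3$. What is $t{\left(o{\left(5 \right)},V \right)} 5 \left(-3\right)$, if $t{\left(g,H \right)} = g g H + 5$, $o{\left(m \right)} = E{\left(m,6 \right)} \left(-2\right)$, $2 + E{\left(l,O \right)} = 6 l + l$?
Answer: $195945$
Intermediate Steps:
$E{\left(l,O \right)} = -2 + 7 l$ ($E{\left(l,O \right)} = -2 + \left(6 l + l\right) = -2 + 7 l$)
$o{\left(m \right)} = 4 - 14 m$ ($o{\left(m \right)} = \left(-2 + 7 m\right) \left(-2\right) = 4 - 14 m$)
$V = -3$
$t{\left(g,H \right)} = 5 + H g^{2}$ ($t{\left(g,H \right)} = g^{2} H + 5 = H g^{2} + 5 = 5 + H g^{2}$)
$t{\left(o{\left(5 \right)},V \right)} 5 \left(-3\right) = \left(5 - 3 \left(4 - 70\right)^{2}\right) 5 \left(-3\right) = \left(5 - 3 \left(-66\right)^{2}\right) 5 \left(-3\right) = \left(5 - 13068\right) 5 \left(-3\right) = \left(-13063\right) 5 \left(-3\right) = \left(-65315\right) \left(-3\right) = 195945$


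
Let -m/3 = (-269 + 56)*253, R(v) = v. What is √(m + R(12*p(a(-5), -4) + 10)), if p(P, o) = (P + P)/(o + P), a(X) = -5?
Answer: √1455213/3 ≈ 402.11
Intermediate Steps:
p(P, o) = 2*P/(P + o) (p(P, o) = (2*P)/(P + o) = 2*P/(P + o))
m = 161667 (m = -3*(-269 + 56)*253 = -(-639)*253 = -3*(-53889) = 161667)
√(m + R(12*p(a(-5), -4) + 10)) = √(161667 + (12*(2*(-5)/(-5 - 4)) + 10)) = √(161667 + (12*(2*(-5)/(-9)) + 10)) = √(161667 + (12*(2*(-5)*(-⅑)) + 10)) = √(161667 + (12*(10/9) + 10)) = √(161667 + (40/3 + 10)) = √(161667 + 70/3) = √(485071/3) = √1455213/3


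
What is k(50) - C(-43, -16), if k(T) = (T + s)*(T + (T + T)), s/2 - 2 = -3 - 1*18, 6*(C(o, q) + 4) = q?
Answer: 5420/3 ≈ 1806.7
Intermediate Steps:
C(o, q) = -4 + q/6
s = -38 (s = 4 + 2*(-3 - 1*18) = 4 + 2*(-3 - 18) = 4 + 2*(-21) = 4 - 42 = -38)
k(T) = 3*T*(-38 + T) (k(T) = (T - 38)*(T + (T + T)) = (-38 + T)*(T + 2*T) = (-38 + T)*(3*T) = 3*T*(-38 + T))
k(50) - C(-43, -16) = 3*50*(-38 + 50) - (-4 + (1/6)*(-16)) = 3*50*12 - (-4 - 8/3) = 1800 - 1*(-20/3) = 1800 + 20/3 = 5420/3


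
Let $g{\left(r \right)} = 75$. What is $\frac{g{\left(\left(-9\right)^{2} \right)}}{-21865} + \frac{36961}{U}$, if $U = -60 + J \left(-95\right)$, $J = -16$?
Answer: $\frac{161608553}{6384580} \approx 25.312$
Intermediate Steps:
$U = 1460$ ($U = -60 - -1520 = -60 + 1520 = 1460$)
$\frac{g{\left(\left(-9\right)^{2} \right)}}{-21865} + \frac{36961}{U} = \frac{75}{-21865} + \frac{36961}{1460} = 75 \left(- \frac{1}{21865}\right) + 36961 \cdot \frac{1}{1460} = - \frac{15}{4373} + \frac{36961}{1460} = \frac{161608553}{6384580}$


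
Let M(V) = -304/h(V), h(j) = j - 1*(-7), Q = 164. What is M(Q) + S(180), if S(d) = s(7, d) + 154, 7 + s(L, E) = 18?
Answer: 1469/9 ≈ 163.22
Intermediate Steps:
s(L, E) = 11 (s(L, E) = -7 + 18 = 11)
h(j) = 7 + j (h(j) = j + 7 = 7 + j)
M(V) = -304/(7 + V)
S(d) = 165 (S(d) = 11 + 154 = 165)
M(Q) + S(180) = -304/(7 + 164) + 165 = -304/171 + 165 = -304*1/171 + 165 = -16/9 + 165 = 1469/9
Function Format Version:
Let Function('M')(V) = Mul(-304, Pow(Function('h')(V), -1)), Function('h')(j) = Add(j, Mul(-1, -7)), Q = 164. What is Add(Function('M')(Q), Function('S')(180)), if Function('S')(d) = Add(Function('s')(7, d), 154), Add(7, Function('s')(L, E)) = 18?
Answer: Rational(1469, 9) ≈ 163.22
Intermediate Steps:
Function('s')(L, E) = 11 (Function('s')(L, E) = Add(-7, 18) = 11)
Function('h')(j) = Add(7, j) (Function('h')(j) = Add(j, 7) = Add(7, j))
Function('M')(V) = Mul(-304, Pow(Add(7, V), -1))
Function('S')(d) = 165 (Function('S')(d) = Add(11, 154) = 165)
Add(Function('M')(Q), Function('S')(180)) = Add(Mul(-304, Pow(Add(7, 164), -1)), 165) = Add(Mul(-304, Pow(171, -1)), 165) = Add(Mul(-304, Rational(1, 171)), 165) = Add(Rational(-16, 9), 165) = Rational(1469, 9)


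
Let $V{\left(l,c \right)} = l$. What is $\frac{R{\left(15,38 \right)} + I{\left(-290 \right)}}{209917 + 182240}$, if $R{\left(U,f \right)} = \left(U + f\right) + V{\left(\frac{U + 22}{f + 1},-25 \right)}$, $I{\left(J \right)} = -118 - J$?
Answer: $\frac{8812}{15294123} \approx 0.00057617$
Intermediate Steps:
$R{\left(U,f \right)} = U + f + \frac{22 + U}{1 + f}$ ($R{\left(U,f \right)} = \left(U + f\right) + \frac{U + 22}{f + 1} = \left(U + f\right) + \frac{22 + U}{1 + f} = U + f + \frac{22 + U}{1 + f}$)
$\frac{R{\left(15,38 \right)} + I{\left(-290 \right)}}{209917 + 182240} = \frac{\frac{22 + 15 + \left(1 + 38\right) \left(15 + 38\right)}{1 + 38} - -172}{209917 + 182240} = \frac{\frac{22 + 15 + 39 \cdot 53}{39} + \left(-118 + 290\right)}{392157} = \left(\frac{22 + 15 + 2067}{39} + 172\right) \frac{1}{392157} = \left(\frac{1}{39} \cdot 2104 + 172\right) \frac{1}{392157} = \left(\frac{2104}{39} + 172\right) \frac{1}{392157} = \frac{8812}{39} \cdot \frac{1}{392157} = \frac{8812}{15294123}$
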